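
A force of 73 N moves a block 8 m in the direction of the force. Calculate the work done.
W = F·d = (73)(8) = 584.0 J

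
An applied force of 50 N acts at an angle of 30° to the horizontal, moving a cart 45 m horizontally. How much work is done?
W = F·d·cosθ = (50)(45)cos(30°) = 1949 J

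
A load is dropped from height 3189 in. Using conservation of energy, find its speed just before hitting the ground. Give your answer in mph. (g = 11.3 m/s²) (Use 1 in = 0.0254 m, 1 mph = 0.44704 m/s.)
Convert to SI: h = 81.0006 m
mgh = ½mv² ⇒ v = √(2gh) = √(2·11.3·81.0006) = 42.7857 m/s = 95.71 mph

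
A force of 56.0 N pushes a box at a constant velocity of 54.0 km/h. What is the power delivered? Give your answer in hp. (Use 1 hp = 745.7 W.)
Convert to SI: F = 56.0 N, v = 15.0 m/s
P = Fv = (56.0)(15.0) = 840.0 W = 1.126 hp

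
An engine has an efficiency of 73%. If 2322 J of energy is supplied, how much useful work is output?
W_out = η·W_in = 0.73·2322 = 1695.06 J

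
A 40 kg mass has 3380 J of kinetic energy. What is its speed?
v = √(2·KE/m) = √(2·3380/40) = 13.0 m/s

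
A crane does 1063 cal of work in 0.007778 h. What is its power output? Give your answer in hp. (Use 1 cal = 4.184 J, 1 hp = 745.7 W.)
Convert to SI: W = 4447.59 J, t = 28.0008 s
P = W/t = 4447.59/28.0008 = 158.838 W = 0.213 hp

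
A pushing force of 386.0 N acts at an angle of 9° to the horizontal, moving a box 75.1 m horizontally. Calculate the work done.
W = F·d·cosθ = (386.0)(75.1)cos(9°) = 28630 J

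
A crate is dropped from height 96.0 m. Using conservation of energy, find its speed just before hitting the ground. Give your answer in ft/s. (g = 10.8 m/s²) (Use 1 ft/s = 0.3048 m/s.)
mgh = ½mv² ⇒ v = √(2gh) = √(2·10.8·96.0) = 45.5368 m/s = 149.4 ft/s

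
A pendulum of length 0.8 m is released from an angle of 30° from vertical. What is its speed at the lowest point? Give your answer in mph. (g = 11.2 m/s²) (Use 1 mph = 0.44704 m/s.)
h = L(1 − cosθ) = 0.8(1 − cos30°) = 0.10718 m
v = √(2gh) = √(2·11.2·0.10718) = 1.54946 m/s = 3.466 mph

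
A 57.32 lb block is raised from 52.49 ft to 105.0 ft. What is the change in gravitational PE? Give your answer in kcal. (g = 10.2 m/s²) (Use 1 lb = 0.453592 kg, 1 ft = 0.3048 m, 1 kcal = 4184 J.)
Convert to SI: m = 25.9999 kg, Δh = 16.005 m
ΔPE = mgΔh = (25.9999)(10.2)(16.005) = 4244.52 J = 1.014 kcal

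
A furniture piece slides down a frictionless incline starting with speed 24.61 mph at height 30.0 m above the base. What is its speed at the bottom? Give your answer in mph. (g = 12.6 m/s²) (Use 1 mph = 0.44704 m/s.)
Convert to SI: v₀ = 11.0017 m/s, h = 30.0 m
½mv₀² + mgh = ½mv² ⇒ v = √(v₀² + 2gh) = √(11.0017² + 2·12.6·30.0) = 29.6148 m/s = 66.25 mph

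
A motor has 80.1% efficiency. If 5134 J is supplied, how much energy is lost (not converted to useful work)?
W_lost = W_in(1 − η) = 5134·(1 − 0.801) = 1022 J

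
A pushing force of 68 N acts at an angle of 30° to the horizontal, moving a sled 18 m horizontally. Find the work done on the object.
W = F·d·cosθ = (68)(18)cos(30°) = 1060 J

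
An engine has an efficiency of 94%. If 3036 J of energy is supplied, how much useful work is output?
W_out = η·W_in = 0.94·3036 = 2853.84 J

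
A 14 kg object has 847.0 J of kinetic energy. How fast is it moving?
v = √(2·KE/m) = √(2·847.0/14) = 11.0 m/s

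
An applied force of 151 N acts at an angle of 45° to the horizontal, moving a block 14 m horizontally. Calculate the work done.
W = F·d·cosθ = (151)(14)cos(45°) = 1495 J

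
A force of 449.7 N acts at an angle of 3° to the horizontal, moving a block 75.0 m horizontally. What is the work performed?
W = F·d·cosθ = (449.7)(75.0)cos(3°) = 33680 J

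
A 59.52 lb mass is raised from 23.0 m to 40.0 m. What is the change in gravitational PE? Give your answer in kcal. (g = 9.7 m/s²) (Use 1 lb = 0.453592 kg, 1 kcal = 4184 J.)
Convert to SI: m = 26.9978 kg, Δh = 17.0 m
ΔPE = mgΔh = (26.9978)(9.7)(17.0) = 4451.94 J = 1.064 kcal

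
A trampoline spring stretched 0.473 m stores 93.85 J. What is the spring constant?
k = 2·PE/x² = 2·93.85/(0.473)² = 839.0 N/m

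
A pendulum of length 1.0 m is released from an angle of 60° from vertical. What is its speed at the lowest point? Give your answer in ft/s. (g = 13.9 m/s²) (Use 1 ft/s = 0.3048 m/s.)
h = L(1 − cosθ) = 1.0(1 − cos60°) = 0.5 m
v = √(2gh) = √(2·13.9·0.5) = 3.72827 m/s = 12.23 ft/s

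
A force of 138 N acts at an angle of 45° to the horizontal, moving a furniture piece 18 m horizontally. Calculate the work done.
W = F·d·cosθ = (138)(18)cos(45°) = 1756 J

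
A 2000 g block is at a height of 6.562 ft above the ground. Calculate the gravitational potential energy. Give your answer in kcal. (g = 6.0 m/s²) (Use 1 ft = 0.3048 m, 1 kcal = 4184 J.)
Convert to SI: m = 2.0 kg, h = 2.0001 m
PE = mgh = (2.0)(6.0)(2.0001) = 24.0012 J = 0.005736 kcal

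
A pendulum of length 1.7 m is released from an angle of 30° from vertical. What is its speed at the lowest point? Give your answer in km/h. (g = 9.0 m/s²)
h = L(1 − cosθ) = 1.7(1 − cos30°) = 0.227757 m
v = √(2gh) = √(2·9.0·0.227757) = 2.02475 m/s = 7.289 km/h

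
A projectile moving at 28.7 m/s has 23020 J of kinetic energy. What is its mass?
m = 2·KE/v² = 2·23020/(28.7)² = 55.89 kg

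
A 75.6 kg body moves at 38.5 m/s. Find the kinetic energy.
KE = ½mv² = ½(75.6)(38.5)² = 56030 J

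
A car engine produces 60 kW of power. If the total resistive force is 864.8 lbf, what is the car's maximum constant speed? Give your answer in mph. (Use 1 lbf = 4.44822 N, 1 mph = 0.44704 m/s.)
Convert to SI: F = 3846.82 N
P = Fv ⇒ v = P/F = 60000 W/3846.82 N = 15.5973 m/s = 34.89 mph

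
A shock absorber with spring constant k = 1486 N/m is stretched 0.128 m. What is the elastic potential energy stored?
PE = ½kx² = ½(1486)(0.128)² = 12.17 J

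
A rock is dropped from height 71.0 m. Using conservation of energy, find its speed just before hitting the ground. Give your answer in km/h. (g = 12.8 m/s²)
mgh = ½mv² ⇒ v = √(2gh) = √(2·12.8·71.0) = 42.6333 m/s = 153.5 km/h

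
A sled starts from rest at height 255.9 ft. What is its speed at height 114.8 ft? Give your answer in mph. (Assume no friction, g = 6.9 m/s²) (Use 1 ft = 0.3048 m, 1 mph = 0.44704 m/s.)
Convert to SI: h₁−h₂ = 43.0073 m
mgh₁ = mgh₂ + ½mv² ⇒ v = √(2g(h₁−h₂)) = √(2·6.9·43.0073) = 24.3619 m/s = 54.5 mph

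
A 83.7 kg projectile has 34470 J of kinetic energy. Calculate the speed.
v = √(2·KE/m) = √(2·34470/83.7) = 28.7 m/s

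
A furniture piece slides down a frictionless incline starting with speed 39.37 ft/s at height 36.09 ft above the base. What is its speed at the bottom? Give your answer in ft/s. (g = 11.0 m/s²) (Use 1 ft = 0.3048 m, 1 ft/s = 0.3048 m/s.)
Convert to SI: v₀ = 12.0 m/s, h = 11.0002 m
½mv₀² + mgh = ½mv² ⇒ v = √(v₀² + 2gh) = √(12.0² + 2·11.0·11.0002) = 19.647 m/s = 64.46 ft/s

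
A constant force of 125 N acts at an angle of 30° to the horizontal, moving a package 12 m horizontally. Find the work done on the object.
W = F·d·cosθ = (125)(12)cos(30°) = 1299 J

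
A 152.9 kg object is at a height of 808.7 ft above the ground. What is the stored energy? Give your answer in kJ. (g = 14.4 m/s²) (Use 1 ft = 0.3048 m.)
Convert to SI: m = 152.9 kg, h = 246.492 m
PE = mgh = (152.9)(14.4)(246.492) = 542716 J = 542.7 kJ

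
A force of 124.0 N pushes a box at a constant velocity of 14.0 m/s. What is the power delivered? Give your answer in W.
P = Fv = (124.0)(14.0) = 1736 W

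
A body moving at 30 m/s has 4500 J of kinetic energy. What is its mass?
m = 2·KE/v² = 2·4500/(30)² = 10.0 kg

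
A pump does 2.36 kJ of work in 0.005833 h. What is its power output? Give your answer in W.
Convert to SI: W = 2360.0 J, t = 20.9988 s
P = W/t = 2360.0/20.9988 = 112.4 W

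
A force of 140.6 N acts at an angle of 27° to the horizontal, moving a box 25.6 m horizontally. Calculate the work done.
W = F·d·cosθ = (140.6)(25.6)cos(27°) = 3207 J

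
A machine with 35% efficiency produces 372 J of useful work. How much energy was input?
W_in = W_out/η = 372/0.35 = 1063 J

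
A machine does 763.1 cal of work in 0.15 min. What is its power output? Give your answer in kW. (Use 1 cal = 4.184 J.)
Convert to SI: W = 3192.81 J, t = 9.0 s
P = W/t = 3192.81/9.0 = 354.757 W = 0.3548 kW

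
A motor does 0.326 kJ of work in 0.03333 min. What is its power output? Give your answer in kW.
Convert to SI: W = 326.0 J, t = 1.9998 s
P = W/t = 326.0/1.9998 = 163.016 W = 0.163 kW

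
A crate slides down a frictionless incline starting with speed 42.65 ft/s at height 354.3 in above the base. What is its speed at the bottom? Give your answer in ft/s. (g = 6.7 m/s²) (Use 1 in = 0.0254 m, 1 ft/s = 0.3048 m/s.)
Convert to SI: v₀ = 12.9997 m/s, h = 8.99922 m
½mv₀² + mgh = ½mv² ⇒ v = √(v₀² + 2gh) = √(12.9997² + 2·6.7·8.99922) = 17.0171 m/s = 55.83 ft/s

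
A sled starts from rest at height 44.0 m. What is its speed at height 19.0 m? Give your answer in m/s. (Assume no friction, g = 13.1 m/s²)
mgh₁ = mgh₂ + ½mv² ⇒ v = √(2g(h₁−h₂)) = √(2·13.1·25.0) = 25.59 m/s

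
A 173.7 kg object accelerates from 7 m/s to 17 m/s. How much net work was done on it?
W = ΔKE = ½m(v₂² − v₁²) = ½(173.7)(17² − 7²) = 20844.0 J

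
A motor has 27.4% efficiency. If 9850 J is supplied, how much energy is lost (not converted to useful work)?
W_lost = W_in(1 − η) = 9850·(1 − 0.274) = 7151 J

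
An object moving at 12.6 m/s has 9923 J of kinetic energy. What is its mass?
m = 2·KE/v² = 2·9923/(12.6)² = 125.0 kg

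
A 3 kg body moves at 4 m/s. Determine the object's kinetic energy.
KE = ½mv² = ½(3)(4)² = 24.0 J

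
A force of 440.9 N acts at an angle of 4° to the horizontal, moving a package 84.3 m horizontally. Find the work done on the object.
W = F·d·cosθ = (440.9)(84.3)cos(4°) = 37080 J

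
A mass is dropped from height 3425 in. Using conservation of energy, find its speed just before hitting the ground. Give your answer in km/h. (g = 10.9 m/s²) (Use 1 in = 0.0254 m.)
Convert to SI: h = 86.995 m
mgh = ½mv² ⇒ v = √(2gh) = √(2·10.9·86.995) = 43.5487 m/s = 156.8 km/h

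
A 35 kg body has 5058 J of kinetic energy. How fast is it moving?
v = √(2·KE/m) = √(2·5058/35) = 17.0 m/s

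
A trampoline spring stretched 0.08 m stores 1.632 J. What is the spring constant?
k = 2·PE/x² = 2·1.632/(0.08)² = 510.0 N/m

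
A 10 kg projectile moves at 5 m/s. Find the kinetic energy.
KE = ½mv² = ½(10)(5)² = 125.0 J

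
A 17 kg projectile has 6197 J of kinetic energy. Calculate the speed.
v = √(2·KE/m) = √(2·6197/17) = 27.0 m/s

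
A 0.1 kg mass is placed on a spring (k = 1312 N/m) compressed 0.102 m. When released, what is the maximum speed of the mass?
½kx² = ½mv² ⇒ v = x√(k/m) = (0.102)√(1312/0.1) = 11.68 m/s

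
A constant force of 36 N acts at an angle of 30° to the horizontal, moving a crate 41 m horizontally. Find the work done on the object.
W = F·d·cosθ = (36)(41)cos(30°) = 1278 J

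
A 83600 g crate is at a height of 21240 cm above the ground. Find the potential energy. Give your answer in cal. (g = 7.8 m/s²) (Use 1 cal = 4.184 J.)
Convert to SI: m = 83.6 kg, h = 212.4 m
PE = mgh = (83.6)(7.8)(212.4) = 138502 J = 33100 cal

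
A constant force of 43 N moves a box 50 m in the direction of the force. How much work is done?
W = F·d = (43)(50) = 2150 J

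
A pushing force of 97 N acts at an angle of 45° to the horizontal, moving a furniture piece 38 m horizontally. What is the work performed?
W = F·d·cosθ = (97)(38)cos(45°) = 2606 J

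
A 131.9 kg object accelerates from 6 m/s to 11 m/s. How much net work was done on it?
W = ΔKE = ½m(v₂² − v₁²) = ½(131.9)(11² − 6²) = 5605.75 J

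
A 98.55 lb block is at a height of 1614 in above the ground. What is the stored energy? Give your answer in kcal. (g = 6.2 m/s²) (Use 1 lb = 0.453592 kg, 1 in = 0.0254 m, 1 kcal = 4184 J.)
Convert to SI: m = 44.7015 kg, h = 40.9956 m
PE = mgh = (44.7015)(6.2)(40.9956) = 11361.9 J = 2.716 kcal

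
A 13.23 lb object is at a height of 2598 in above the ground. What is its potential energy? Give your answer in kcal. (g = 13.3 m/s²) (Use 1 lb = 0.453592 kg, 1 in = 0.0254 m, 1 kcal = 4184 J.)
Convert to SI: m = 6.00102 kg, h = 65.9892 m
PE = mgh = (6.00102)(13.3)(65.9892) = 5266.84 J = 1.259 kcal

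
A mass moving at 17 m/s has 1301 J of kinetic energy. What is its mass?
m = 2·KE/v² = 2·1301/(17)² = 9.003 kg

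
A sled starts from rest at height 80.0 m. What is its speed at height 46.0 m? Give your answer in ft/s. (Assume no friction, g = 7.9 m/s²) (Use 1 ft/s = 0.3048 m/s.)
mgh₁ = mgh₂ + ½mv² ⇒ v = √(2g(h₁−h₂)) = √(2·7.9·34.0) = 23.1776 m/s = 76.04 ft/s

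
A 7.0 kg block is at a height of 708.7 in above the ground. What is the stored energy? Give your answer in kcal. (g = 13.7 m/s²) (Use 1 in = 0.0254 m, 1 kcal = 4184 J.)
Convert to SI: m = 7.0 kg, h = 18.001 m
PE = mgh = (7.0)(13.7)(18.001) = 1726.29 J = 0.4126 kcal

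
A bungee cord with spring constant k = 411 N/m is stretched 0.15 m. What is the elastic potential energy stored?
PE = ½kx² = ½(411)(0.15)² = 4.624 J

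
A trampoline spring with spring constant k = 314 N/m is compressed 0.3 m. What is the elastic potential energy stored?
PE = ½kx² = ½(314)(0.3)² = 14.13 J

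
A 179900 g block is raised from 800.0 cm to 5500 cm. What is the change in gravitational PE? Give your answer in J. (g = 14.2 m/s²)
Convert to SI: m = 179.9 kg, Δh = 47.0 m
ΔPE = mgΔh = (179.9)(14.2)(47.0) = 120100 J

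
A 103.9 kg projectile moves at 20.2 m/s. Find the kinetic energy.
KE = ½mv² = ½(103.9)(20.2)² = 21200 J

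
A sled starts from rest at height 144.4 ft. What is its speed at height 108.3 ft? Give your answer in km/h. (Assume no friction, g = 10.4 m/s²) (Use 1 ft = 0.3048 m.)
Convert to SI: h₁−h₂ = 11.0033 m
mgh₁ = mgh₂ + ½mv² ⇒ v = √(2g(h₁−h₂)) = √(2·10.4·11.0033) = 15.1284 m/s = 54.46 km/h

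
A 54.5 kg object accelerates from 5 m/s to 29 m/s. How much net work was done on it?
W = ΔKE = ½m(v₂² − v₁²) = ½(54.5)(29² − 5²) = 22236.0 J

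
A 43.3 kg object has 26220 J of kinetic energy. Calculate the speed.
v = √(2·KE/m) = √(2·26220/43.3) = 34.8 m/s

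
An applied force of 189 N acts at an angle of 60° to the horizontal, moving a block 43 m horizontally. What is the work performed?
W = F·d·cosθ = (189)(43)cos(60°) = 4064 J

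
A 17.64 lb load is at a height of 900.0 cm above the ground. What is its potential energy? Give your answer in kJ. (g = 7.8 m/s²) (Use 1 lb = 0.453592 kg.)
Convert to SI: m = 8.00136 kg, h = 9.0 m
PE = mgh = (8.00136)(7.8)(9.0) = 561.696 J = 0.5617 kJ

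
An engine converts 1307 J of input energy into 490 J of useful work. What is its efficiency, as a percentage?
η = W_out/W_in = 490/1307 = 37.49%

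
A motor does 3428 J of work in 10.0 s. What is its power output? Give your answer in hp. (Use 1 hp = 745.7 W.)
P = W/t = 3428.0/10.0 = 342.8 W = 0.4597 hp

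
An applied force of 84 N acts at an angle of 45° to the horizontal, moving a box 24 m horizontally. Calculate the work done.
W = F·d·cosθ = (84)(24)cos(45°) = 1426 J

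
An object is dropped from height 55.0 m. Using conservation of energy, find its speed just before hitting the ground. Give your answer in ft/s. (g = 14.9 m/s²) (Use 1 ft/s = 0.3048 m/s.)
mgh = ½mv² ⇒ v = √(2gh) = √(2·14.9·55.0) = 40.4846 m/s = 132.8 ft/s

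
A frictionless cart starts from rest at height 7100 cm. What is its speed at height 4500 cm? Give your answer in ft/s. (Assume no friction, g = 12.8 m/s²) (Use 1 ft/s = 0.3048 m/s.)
Convert to SI: h₁−h₂ = 26.0 m
mgh₁ = mgh₂ + ½mv² ⇒ v = √(2g(h₁−h₂)) = √(2·12.8·26.0) = 25.7992 m/s = 84.64 ft/s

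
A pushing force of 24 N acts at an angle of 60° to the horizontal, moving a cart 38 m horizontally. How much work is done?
W = F·d·cosθ = (24)(38)cos(60°) = 456.0 J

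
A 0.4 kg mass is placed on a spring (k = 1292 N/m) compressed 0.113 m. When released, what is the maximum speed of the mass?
½kx² = ½mv² ⇒ v = x√(k/m) = (0.113)√(1292/0.4) = 6.422 m/s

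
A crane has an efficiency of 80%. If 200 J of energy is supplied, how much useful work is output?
W_out = η·W_in = 0.8·200 = 160.0 J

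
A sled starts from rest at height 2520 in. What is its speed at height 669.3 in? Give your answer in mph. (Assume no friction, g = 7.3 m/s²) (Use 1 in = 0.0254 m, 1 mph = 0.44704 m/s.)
Convert to SI: h₁−h₂ = 47.0078 m
mgh₁ = mgh₂ + ½mv² ⇒ v = √(2g(h₁−h₂)) = √(2·7.3·47.0078) = 26.1976 m/s = 58.6 mph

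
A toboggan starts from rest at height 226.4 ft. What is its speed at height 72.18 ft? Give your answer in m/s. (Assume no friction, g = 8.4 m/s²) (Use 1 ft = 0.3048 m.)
Convert to SI: h₁−h₂ = 47.0063 m
mgh₁ = mgh₂ + ½mv² ⇒ v = √(2g(h₁−h₂)) = √(2·8.4·47.0063) = 28.1 m/s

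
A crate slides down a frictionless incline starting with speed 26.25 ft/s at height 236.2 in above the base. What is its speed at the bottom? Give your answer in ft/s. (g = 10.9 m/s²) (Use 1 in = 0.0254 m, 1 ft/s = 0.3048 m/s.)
Convert to SI: v₀ = 8.001 m/s, h = 5.99948 m
½mv₀² + mgh = ½mv² ⇒ v = √(v₀² + 2gh) = √(8.001² + 2·10.9·5.99948) = 13.9572 m/s = 45.79 ft/s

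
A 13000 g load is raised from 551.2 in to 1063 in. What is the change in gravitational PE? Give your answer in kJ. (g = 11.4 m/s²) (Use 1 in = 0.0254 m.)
Convert to SI: m = 13.0 kg, Δh = 12.9997 m
ΔPE = mgΔh = (13.0)(11.4)(12.9997) = 1926.56 J = 1.927 kJ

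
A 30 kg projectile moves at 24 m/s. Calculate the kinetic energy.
KE = ½mv² = ½(30)(24)² = 8640.0 J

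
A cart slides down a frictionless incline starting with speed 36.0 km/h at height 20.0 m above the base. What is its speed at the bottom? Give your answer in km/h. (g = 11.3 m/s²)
Convert to SI: v₀ = 10.0 m/s, h = 20.0 m
½mv₀² + mgh = ½mv² ⇒ v = √(v₀² + 2gh) = √(10.0² + 2·11.3·20.0) = 23.4947 m/s = 84.58 km/h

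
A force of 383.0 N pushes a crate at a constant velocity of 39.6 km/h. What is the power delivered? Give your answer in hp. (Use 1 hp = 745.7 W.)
Convert to SI: F = 383.0 N, v = 11.0 m/s
P = Fv = (383.0)(11.0) = 4213.0 W = 5.65 hp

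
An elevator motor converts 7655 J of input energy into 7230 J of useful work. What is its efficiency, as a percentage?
η = W_out/W_in = 7230/7655 = 94.45%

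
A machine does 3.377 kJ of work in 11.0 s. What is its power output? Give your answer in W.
Convert to SI: W = 3377.0 J, t = 11.0 s
P = W/t = 3377.0/11.0 = 307.0 W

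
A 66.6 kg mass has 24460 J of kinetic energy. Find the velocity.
v = √(2·KE/m) = √(2·24460/66.6) = 27.1 m/s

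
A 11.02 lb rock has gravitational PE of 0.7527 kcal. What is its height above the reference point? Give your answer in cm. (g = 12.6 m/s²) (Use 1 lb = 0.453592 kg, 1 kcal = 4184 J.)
Convert to SI: m = 4.99858 kg, PE = 3149.3 J
h = PE/(mg) = 3149.3/(4.99858·12.6) = 50.003 m = 5000 cm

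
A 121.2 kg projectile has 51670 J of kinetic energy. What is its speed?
v = √(2·KE/m) = √(2·51670/121.2) = 29.2 m/s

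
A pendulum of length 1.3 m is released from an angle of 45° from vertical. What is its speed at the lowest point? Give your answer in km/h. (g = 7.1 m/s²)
h = L(1 − cosθ) = 1.3(1 − cos45°) = 0.380761 m
v = √(2gh) = √(2·7.1·0.380761) = 2.32525 m/s = 8.371 km/h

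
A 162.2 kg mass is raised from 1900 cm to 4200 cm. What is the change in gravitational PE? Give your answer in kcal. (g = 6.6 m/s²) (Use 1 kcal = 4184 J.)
Convert to SI: m = 162.2 kg, Δh = 23.0 m
ΔPE = mgΔh = (162.2)(6.6)(23.0) = 24622.0 J = 5.885 kcal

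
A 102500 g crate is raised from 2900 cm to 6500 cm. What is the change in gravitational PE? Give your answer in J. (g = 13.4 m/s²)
Convert to SI: m = 102.5 kg, Δh = 36.0 m
ΔPE = mgΔh = (102.5)(13.4)(36.0) = 49450 J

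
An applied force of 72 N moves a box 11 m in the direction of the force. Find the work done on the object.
W = F·d = (72)(11) = 792.0 J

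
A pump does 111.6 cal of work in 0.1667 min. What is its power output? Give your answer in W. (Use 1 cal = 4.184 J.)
Convert to SI: W = 466.934 J, t = 10.002 s
P = W/t = 466.934/10.002 = 46.68 W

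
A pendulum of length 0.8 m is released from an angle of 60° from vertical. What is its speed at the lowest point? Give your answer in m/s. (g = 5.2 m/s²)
h = L(1 − cosθ) = 0.8(1 − cos60°) = 0.4 m
v = √(2gh) = √(2·5.2·0.4) = 2.04 m/s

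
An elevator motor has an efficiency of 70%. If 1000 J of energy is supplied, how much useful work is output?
W_out = η·W_in = 0.7·1000 = 700.0 J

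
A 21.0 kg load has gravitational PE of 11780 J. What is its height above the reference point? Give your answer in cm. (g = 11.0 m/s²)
h = PE/(mg) = 11780.0/(21.0·11.0) = 50.9957 m = 5100 cm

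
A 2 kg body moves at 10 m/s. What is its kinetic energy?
KE = ½mv² = ½(2)(10)² = 100.0 J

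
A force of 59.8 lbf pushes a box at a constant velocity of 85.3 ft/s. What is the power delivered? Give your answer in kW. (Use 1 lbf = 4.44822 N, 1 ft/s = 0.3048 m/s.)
Convert to SI: F = 266.004 N, v = 25.9994 m/s
P = Fv = (266.004)(25.9994) = 6915.94 W = 6.916 kW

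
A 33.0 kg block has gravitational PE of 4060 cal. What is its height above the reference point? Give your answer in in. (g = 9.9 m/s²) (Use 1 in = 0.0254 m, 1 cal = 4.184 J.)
Convert to SI: m = 33.0 kg, PE = 16987.0 J
h = PE/(mg) = 16987.0/(33.0·9.9) = 51.9958 m = 2047 in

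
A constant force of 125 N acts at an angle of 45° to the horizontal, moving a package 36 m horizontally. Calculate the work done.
W = F·d·cosθ = (125)(36)cos(45°) = 3182 J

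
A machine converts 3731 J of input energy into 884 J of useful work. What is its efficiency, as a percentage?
η = W_out/W_in = 884/3731 = 23.69%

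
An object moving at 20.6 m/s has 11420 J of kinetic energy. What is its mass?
m = 2·KE/v² = 2·11420/(20.6)² = 53.82 kg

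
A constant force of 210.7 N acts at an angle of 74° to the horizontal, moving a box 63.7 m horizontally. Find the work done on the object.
W = F·d·cosθ = (210.7)(63.7)cos(74°) = 3699 J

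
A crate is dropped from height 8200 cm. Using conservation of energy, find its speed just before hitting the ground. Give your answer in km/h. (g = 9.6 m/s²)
Convert to SI: h = 82.0 m
mgh = ½mv² ⇒ v = √(2gh) = √(2·9.6·82.0) = 39.6787 m/s = 142.8 km/h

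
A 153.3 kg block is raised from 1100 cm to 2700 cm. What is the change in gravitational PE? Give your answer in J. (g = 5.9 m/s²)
Convert to SI: m = 153.3 kg, Δh = 16.0 m
ΔPE = mgΔh = (153.3)(5.9)(16.0) = 14470 J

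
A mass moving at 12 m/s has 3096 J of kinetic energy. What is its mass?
m = 2·KE/v² = 2·3096/(12)² = 43.0 kg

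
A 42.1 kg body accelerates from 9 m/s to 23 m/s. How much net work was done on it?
W = ΔKE = ½m(v₂² − v₁²) = ½(42.1)(23² − 9²) = 9430.4 J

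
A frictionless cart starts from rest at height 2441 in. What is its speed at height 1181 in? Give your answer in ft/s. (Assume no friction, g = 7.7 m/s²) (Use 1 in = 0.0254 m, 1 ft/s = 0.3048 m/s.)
Convert to SI: h₁−h₂ = 32.004 m
mgh₁ = mgh₂ + ½mv² ⇒ v = √(2g(h₁−h₂)) = √(2·7.7·32.004) = 22.2005 m/s = 72.84 ft/s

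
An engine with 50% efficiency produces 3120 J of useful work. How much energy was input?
W_in = W_out/η = 3120/0.5 = 6240 J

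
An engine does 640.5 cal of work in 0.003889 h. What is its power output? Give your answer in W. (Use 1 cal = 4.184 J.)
Convert to SI: W = 2679.85 J, t = 14.0004 s
P = W/t = 2679.85/14.0004 = 191.4 W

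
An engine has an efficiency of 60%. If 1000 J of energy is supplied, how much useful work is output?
W_out = η·W_in = 0.6·1000 = 600.0 J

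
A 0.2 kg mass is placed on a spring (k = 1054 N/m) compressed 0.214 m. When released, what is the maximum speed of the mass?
½kx² = ½mv² ⇒ v = x√(k/m) = (0.214)√(1054/0.2) = 15.54 m/s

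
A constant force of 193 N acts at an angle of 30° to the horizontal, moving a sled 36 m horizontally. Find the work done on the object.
W = F·d·cosθ = (193)(36)cos(30°) = 6017 J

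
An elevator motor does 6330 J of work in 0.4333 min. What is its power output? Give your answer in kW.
Convert to SI: W = 6330.0 J, t = 25.998 s
P = W/t = 6330.0/25.998 = 243.48 W = 0.2435 kW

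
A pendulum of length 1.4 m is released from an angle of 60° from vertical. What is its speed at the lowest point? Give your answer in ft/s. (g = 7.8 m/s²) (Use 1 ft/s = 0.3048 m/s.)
h = L(1 − cosθ) = 1.4(1 − cos60°) = 0.7 m
v = √(2gh) = √(2·7.8·0.7) = 3.30454 m/s = 10.84 ft/s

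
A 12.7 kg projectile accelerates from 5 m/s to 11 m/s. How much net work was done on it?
W = ΔKE = ½m(v₂² − v₁²) = ½(12.7)(11² − 5²) = 609.6 J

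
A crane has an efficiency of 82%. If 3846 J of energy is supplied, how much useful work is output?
W_out = η·W_in = 0.82·3846 = 3153.72 J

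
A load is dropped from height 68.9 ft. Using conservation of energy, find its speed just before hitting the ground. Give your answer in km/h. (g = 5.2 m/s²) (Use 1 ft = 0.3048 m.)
Convert to SI: h = 21.0007 m
mgh = ½mv² ⇒ v = √(2gh) = √(2·5.2·21.0007) = 14.7786 m/s = 53.2 km/h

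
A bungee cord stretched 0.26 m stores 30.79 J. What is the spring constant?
k = 2·PE/x² = 2·30.79/(0.26)² = 910.9 N/m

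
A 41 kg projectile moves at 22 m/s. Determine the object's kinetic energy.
KE = ½mv² = ½(41)(22)² = 9922.0 J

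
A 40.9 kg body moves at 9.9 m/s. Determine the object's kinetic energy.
KE = ½mv² = ½(40.9)(9.9)² = 2004 J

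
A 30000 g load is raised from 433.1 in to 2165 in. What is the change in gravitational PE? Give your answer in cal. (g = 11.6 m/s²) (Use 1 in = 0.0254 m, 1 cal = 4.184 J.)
Convert to SI: m = 30.0 kg, Δh = 43.9903 m
ΔPE = mgΔh = (30.0)(11.6)(43.9903) = 15308.6 J = 3659 cal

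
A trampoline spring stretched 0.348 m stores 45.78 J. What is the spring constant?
k = 2·PE/x² = 2·45.78/(0.348)² = 756.0 N/m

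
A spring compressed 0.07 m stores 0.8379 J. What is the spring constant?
k = 2·PE/x² = 2·0.8379/(0.07)² = 342.0 N/m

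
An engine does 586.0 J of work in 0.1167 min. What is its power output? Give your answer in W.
Convert to SI: W = 586.0 J, t = 7.002 s
P = W/t = 586.0/7.002 = 83.69 W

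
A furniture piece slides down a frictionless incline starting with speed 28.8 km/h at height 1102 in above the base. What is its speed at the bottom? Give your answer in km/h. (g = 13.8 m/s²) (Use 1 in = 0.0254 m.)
Convert to SI: v₀ = 8.0 m/s, h = 27.9908 m
½mv₀² + mgh = ½mv² ⇒ v = √(v₀² + 2gh) = √(8.0² + 2·13.8·27.9908) = 28.9231 m/s = 104.1 km/h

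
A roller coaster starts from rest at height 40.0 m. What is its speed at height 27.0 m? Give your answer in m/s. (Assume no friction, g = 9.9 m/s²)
mgh₁ = mgh₂ + ½mv² ⇒ v = √(2g(h₁−h₂)) = √(2·9.9·13.0) = 16.04 m/s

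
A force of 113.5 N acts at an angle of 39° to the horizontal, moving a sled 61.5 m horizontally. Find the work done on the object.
W = F·d·cosθ = (113.5)(61.5)cos(39°) = 5425 J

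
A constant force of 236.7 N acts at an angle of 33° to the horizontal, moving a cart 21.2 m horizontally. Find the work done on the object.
W = F·d·cosθ = (236.7)(21.2)cos(33°) = 4208 J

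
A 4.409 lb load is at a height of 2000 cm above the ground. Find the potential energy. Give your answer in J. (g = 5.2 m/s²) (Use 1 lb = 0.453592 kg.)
Convert to SI: m = 1.99989 kg, h = 20.0 m
PE = mgh = (1.99989)(5.2)(20.0) = 208.0 J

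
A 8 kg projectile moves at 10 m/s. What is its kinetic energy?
KE = ½mv² = ½(8)(10)² = 400.0 J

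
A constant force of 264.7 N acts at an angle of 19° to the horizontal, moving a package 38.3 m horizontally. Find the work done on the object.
W = F·d·cosθ = (264.7)(38.3)cos(19°) = 9586 J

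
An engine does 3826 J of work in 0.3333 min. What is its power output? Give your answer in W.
Convert to SI: W = 3826.0 J, t = 19.998 s
P = W/t = 3826.0/19.998 = 191.3 W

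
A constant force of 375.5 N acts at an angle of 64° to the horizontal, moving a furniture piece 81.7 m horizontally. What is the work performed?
W = F·d·cosθ = (375.5)(81.7)cos(64°) = 13450 J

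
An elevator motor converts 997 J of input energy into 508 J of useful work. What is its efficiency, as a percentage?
η = W_out/W_in = 508/997 = 50.95%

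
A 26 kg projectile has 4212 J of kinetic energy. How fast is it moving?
v = √(2·KE/m) = √(2·4212/26) = 18.0 m/s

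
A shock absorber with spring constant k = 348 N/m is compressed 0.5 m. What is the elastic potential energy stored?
PE = ½kx² = ½(348)(0.5)² = 43.5 J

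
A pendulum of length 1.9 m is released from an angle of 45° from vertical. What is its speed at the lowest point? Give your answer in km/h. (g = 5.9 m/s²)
h = L(1 − cosθ) = 1.9(1 − cos45°) = 0.556497 m
v = √(2gh) = √(2·5.9·0.556497) = 2.56255 m/s = 9.225 km/h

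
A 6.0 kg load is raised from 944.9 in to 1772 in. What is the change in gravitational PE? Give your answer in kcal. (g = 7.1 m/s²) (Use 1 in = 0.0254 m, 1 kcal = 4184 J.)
Convert to SI: m = 6.0 kg, Δh = 21.0083 m
ΔPE = mgΔh = (6.0)(7.1)(21.0083) = 894.955 J = 0.2139 kcal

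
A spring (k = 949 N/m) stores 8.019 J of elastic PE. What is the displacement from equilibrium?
x = √(2·PE/k) = √(2·8.019/949) = 0.13 m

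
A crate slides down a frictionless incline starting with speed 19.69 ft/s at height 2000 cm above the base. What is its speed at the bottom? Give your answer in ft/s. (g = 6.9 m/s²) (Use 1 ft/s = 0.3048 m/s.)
Convert to SI: v₀ = 6.00151 m/s, h = 20.0 m
½mv₀² + mgh = ½mv² ⇒ v = √(v₀² + 2gh) = √(6.00151² + 2·6.9·20.0) = 17.664 m/s = 57.95 ft/s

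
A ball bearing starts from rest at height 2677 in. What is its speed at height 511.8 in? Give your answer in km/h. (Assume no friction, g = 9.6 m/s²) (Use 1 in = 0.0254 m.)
Convert to SI: h₁−h₂ = 54.9961 m
mgh₁ = mgh₂ + ½mv² ⇒ v = √(2g(h₁−h₂)) = √(2·9.6·54.9961) = 32.495 m/s = 117.0 km/h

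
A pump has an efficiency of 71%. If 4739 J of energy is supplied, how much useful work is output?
W_out = η·W_in = 0.71·4739 = 3364.69 J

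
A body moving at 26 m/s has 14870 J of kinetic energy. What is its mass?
m = 2·KE/v² = 2·14870/(26)² = 43.99 kg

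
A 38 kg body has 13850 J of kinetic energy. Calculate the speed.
v = √(2·KE/m) = √(2·13850/38) = 27.0 m/s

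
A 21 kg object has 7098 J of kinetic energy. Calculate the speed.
v = √(2·KE/m) = √(2·7098/21) = 26.0 m/s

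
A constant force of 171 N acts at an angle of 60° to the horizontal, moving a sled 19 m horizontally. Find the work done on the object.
W = F·d·cosθ = (171)(19)cos(60°) = 1625 J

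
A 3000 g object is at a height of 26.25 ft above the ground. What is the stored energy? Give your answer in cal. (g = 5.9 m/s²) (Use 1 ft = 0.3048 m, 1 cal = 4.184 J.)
Convert to SI: m = 3.0 kg, h = 8.001 m
PE = mgh = (3.0)(5.9)(8.001) = 141.618 J = 33.85 cal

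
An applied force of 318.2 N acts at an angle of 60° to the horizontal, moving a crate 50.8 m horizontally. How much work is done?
W = F·d·cosθ = (318.2)(50.8)cos(60°) = 8082 J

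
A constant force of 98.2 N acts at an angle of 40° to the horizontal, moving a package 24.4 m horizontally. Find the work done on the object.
W = F·d·cosθ = (98.2)(24.4)cos(40°) = 1836 J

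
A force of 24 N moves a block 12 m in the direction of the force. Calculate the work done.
W = F·d = (24)(12) = 288.0 J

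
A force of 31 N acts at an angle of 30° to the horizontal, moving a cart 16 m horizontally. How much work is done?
W = F·d·cosθ = (31)(16)cos(30°) = 429.5 J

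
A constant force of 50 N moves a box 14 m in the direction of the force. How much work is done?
W = F·d = (50)(14) = 700.0 J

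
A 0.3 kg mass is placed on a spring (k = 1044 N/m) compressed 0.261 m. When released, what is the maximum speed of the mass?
½kx² = ½mv² ⇒ v = x√(k/m) = (0.261)√(1044/0.3) = 15.4 m/s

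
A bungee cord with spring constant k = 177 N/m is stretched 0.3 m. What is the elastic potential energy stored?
PE = ½kx² = ½(177)(0.3)² = 7.965 J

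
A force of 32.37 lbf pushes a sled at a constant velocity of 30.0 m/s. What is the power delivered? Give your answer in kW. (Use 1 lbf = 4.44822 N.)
Convert to SI: F = 143.989 N, v = 30.0 m/s
P = Fv = (143.989)(30.0) = 4319.67 W = 4.32 kW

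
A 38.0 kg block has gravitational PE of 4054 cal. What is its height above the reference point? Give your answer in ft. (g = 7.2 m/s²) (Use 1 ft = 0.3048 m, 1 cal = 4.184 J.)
Convert to SI: m = 38.0 kg, PE = 16961.9 J
h = PE/(mg) = 16961.9/(38.0·7.2) = 61.9954 m = 203.4 ft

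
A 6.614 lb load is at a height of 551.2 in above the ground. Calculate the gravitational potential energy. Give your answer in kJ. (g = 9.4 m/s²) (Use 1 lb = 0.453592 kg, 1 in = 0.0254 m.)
Convert to SI: m = 3.00006 kg, h = 14.0005 m
PE = mgh = (3.00006)(9.4)(14.0005) = 394.821 J = 0.3948 kJ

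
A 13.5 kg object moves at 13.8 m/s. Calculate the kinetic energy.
KE = ½mv² = ½(13.5)(13.8)² = 1285 J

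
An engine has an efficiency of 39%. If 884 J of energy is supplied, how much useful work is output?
W_out = η·W_in = 0.39·884 = 344.76 J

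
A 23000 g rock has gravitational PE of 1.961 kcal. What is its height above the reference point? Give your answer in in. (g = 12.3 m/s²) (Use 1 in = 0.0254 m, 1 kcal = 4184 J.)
Convert to SI: m = 23.0 kg, PE = 8204.82 J
h = PE/(mg) = 8204.82/(23.0·12.3) = 29.0026 m = 1142 in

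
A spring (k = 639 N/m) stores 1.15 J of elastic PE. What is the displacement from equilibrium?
x = √(2·PE/k) = √(2·1.15/639) = 0.05999 m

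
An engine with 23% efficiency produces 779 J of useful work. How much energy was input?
W_in = W_out/η = 779/0.23 = 3387 J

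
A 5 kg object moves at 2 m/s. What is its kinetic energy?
KE = ½mv² = ½(5)(2)² = 10.0 J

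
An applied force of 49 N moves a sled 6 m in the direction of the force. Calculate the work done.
W = F·d = (49)(6) = 294.0 J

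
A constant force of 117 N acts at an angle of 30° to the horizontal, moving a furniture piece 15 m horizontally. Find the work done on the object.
W = F·d·cosθ = (117)(15)cos(30°) = 1520 J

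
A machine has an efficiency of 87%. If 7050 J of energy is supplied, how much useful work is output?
W_out = η·W_in = 0.87·7050 = 6133.5 J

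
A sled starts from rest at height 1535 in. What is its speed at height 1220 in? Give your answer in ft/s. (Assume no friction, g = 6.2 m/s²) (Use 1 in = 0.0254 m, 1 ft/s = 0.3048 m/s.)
Convert to SI: h₁−h₂ = 8.001 m
mgh₁ = mgh₂ + ½mv² ⇒ v = √(2g(h₁−h₂)) = √(2·6.2·8.001) = 9.96054 m/s = 32.68 ft/s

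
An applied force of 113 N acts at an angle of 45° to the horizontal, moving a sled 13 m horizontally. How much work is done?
W = F·d·cosθ = (113)(13)cos(45°) = 1039 J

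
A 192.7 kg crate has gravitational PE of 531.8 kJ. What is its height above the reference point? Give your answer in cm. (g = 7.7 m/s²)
Convert to SI: m = 192.7 kg, PE = 531800 J
h = PE/(mg) = 531800/(192.7·7.7) = 358.407 m = 35840 cm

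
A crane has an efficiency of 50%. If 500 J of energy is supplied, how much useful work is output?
W_out = η·W_in = 0.5·500 = 250.0 J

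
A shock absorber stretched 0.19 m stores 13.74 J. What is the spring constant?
k = 2·PE/x² = 2·13.74/(0.19)² = 761.2 N/m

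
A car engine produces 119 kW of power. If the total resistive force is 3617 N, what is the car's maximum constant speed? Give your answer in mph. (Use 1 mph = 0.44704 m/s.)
P = Fv ⇒ v = P/F = 119000 W/3617.0 N = 32.9002 m/s = 73.6 mph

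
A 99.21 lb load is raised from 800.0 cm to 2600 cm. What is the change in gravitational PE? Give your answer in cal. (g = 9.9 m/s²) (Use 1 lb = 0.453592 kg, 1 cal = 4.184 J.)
Convert to SI: m = 45.0009 kg, Δh = 18.0 m
ΔPE = mgΔh = (45.0009)(9.9)(18.0) = 8019.15 J = 1917 cal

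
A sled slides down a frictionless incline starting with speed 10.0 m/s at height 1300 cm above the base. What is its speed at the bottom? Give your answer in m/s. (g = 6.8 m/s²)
Convert to SI: v₀ = 10.0 m/s, h = 13.0 m
½mv₀² + mgh = ½mv² ⇒ v = √(v₀² + 2gh) = √(10.0² + 2·6.8·13.0) = 16.64 m/s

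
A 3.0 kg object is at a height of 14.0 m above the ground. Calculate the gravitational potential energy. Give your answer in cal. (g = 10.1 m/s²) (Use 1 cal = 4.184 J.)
PE = mgh = (3.0)(10.1)(14.0) = 424.2 J = 101.4 cal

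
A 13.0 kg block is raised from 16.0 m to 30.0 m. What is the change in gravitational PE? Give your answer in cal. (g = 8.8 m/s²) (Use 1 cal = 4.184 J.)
ΔPE = mgΔh = (13.0)(8.8)(14.0) = 1601.6 J = 382.8 cal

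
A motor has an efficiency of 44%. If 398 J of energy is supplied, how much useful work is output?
W_out = η·W_in = 0.44·398 = 175.12 J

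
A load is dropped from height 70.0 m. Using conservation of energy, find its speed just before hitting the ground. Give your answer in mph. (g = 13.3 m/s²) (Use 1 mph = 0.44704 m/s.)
mgh = ½mv² ⇒ v = √(2gh) = √(2·13.3·70.0) = 43.1509 m/s = 96.53 mph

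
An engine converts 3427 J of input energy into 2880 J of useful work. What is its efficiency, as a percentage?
η = W_out/W_in = 2880/3427 = 84.04%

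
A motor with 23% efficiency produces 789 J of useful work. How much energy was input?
W_in = W_out/η = 789/0.23 = 3430 J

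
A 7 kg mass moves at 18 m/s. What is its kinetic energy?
KE = ½mv² = ½(7)(18)² = 1134.0 J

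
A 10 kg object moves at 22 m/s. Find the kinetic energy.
KE = ½mv² = ½(10)(22)² = 2420.0 J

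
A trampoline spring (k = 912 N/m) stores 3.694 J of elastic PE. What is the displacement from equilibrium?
x = √(2·PE/k) = √(2·3.694/912) = 0.09 m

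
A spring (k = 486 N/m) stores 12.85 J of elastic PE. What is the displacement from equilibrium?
x = √(2·PE/k) = √(2·12.85/486) = 0.23 m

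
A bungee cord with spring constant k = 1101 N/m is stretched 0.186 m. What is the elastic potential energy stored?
PE = ½kx² = ½(1101)(0.186)² = 19.05 J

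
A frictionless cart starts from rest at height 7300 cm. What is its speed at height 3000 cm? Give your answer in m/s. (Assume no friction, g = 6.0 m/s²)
Convert to SI: h₁−h₂ = 43.0 m
mgh₁ = mgh₂ + ½mv² ⇒ v = √(2g(h₁−h₂)) = √(2·6.0·43.0) = 22.72 m/s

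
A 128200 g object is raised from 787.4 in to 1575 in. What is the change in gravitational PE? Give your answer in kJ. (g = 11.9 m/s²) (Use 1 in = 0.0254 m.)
Convert to SI: m = 128.2 kg, Δh = 20.005 m
ΔPE = mgΔh = (128.2)(11.9)(20.005) = 30519.3 J = 30.52 kJ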